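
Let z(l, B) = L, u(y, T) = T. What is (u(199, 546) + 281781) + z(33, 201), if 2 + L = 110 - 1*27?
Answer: 282408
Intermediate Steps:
L = 81 (L = -2 + (110 - 1*27) = -2 + (110 - 27) = -2 + 83 = 81)
z(l, B) = 81
(u(199, 546) + 281781) + z(33, 201) = (546 + 281781) + 81 = 282327 + 81 = 282408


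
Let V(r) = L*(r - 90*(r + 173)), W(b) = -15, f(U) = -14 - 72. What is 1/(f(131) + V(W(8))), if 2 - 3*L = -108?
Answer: -1/522036 ≈ -1.9156e-6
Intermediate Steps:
f(U) = -86
L = 110/3 (L = 2/3 - 1/3*(-108) = 2/3 + 36 = 110/3 ≈ 36.667)
V(r) = -570900 - 9790*r/3 (V(r) = 110*(r - 90*(r + 173))/3 = 110*(r - 90*(173 + r))/3 = 110*(r + (-15570 - 90*r))/3 = 110*(-15570 - 89*r)/3 = -570900 - 9790*r/3)
1/(f(131) + V(W(8))) = 1/(-86 + (-570900 - 9790/3*(-15))) = 1/(-86 + (-570900 + 48950)) = 1/(-86 - 521950) = 1/(-522036) = -1/522036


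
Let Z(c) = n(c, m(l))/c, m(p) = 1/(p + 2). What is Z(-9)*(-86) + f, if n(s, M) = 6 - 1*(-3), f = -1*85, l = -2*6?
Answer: 1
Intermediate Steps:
l = -12
m(p) = 1/(2 + p)
f = -85
n(s, M) = 9 (n(s, M) = 6 + 3 = 9)
Z(c) = 9/c
Z(-9)*(-86) + f = (9/(-9))*(-86) - 85 = (9*(-⅑))*(-86) - 85 = -1*(-86) - 85 = 86 - 85 = 1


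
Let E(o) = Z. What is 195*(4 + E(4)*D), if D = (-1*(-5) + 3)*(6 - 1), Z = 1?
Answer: 8580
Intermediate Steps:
E(o) = 1
D = 40 (D = (5 + 3)*5 = 8*5 = 40)
195*(4 + E(4)*D) = 195*(4 + 1*40) = 195*(4 + 40) = 195*44 = 8580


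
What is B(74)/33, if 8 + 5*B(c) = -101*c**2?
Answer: -553084/165 ≈ -3352.0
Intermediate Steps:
B(c) = -8/5 - 101*c**2/5 (B(c) = -8/5 + (-101*c**2)/5 = -8/5 - 101*c**2/5)
B(74)/33 = (-8/5 - 101/5*74**2)/33 = (-8/5 - 101/5*5476)/33 = (-8/5 - 553076/5)/33 = (1/33)*(-553084/5) = -553084/165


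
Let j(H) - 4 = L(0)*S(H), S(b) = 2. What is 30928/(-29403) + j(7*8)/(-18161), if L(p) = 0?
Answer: -51072820/48544353 ≈ -1.0521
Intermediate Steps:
j(H) = 4 (j(H) = 4 + 0*2 = 4 + 0 = 4)
30928/(-29403) + j(7*8)/(-18161) = 30928/(-29403) + 4/(-18161) = 30928*(-1/29403) + 4*(-1/18161) = -30928/29403 - 4/18161 = -51072820/48544353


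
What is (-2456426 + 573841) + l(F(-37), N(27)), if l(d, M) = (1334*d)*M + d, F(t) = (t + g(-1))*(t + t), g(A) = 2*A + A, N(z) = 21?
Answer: 81041815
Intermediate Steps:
g(A) = 3*A
F(t) = 2*t*(-3 + t) (F(t) = (t + 3*(-1))*(t + t) = (t - 3)*(2*t) = (-3 + t)*(2*t) = 2*t*(-3 + t))
l(d, M) = d + 1334*M*d (l(d, M) = 1334*M*d + d = d + 1334*M*d)
(-2456426 + 573841) + l(F(-37), N(27)) = (-2456426 + 573841) + (2*(-37)*(-3 - 37))*(1 + 1334*21) = -1882585 + (2*(-37)*(-40))*(1 + 28014) = -1882585 + 2960*28015 = -1882585 + 82924400 = 81041815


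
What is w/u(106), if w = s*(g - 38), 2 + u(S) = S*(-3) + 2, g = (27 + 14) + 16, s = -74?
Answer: 703/159 ≈ 4.4214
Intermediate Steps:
g = 57 (g = 41 + 16 = 57)
u(S) = -3*S (u(S) = -2 + (S*(-3) + 2) = -2 + (-3*S + 2) = -2 + (2 - 3*S) = -3*S)
w = -1406 (w = -74*(57 - 38) = -74*19 = -1406)
w/u(106) = -1406/((-3*106)) = -1406/(-318) = -1406*(-1/318) = 703/159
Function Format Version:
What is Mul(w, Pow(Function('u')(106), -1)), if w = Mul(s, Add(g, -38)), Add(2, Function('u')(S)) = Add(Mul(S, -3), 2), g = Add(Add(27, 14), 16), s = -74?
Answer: Rational(703, 159) ≈ 4.4214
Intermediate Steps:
g = 57 (g = Add(41, 16) = 57)
Function('u')(S) = Mul(-3, S) (Function('u')(S) = Add(-2, Add(Mul(S, -3), 2)) = Add(-2, Add(Mul(-3, S), 2)) = Add(-2, Add(2, Mul(-3, S))) = Mul(-3, S))
w = -1406 (w = Mul(-74, Add(57, -38)) = Mul(-74, 19) = -1406)
Mul(w, Pow(Function('u')(106), -1)) = Mul(-1406, Pow(Mul(-3, 106), -1)) = Mul(-1406, Pow(-318, -1)) = Mul(-1406, Rational(-1, 318)) = Rational(703, 159)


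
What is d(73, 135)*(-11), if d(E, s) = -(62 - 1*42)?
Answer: 220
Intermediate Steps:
d(E, s) = -20 (d(E, s) = -(62 - 42) = -1*20 = -20)
d(73, 135)*(-11) = -20*(-11) = 220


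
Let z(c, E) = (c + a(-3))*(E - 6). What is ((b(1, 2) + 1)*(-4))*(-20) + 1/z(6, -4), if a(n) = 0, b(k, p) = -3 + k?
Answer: -4801/60 ≈ -80.017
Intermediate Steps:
z(c, E) = c*(-6 + E) (z(c, E) = (c + 0)*(E - 6) = c*(-6 + E))
((b(1, 2) + 1)*(-4))*(-20) + 1/z(6, -4) = (((-3 + 1) + 1)*(-4))*(-20) + 1/(6*(-6 - 4)) = ((-2 + 1)*(-4))*(-20) + 1/(6*(-10)) = -1*(-4)*(-20) + 1/(-60) = 4*(-20) - 1/60 = -80 - 1/60 = -4801/60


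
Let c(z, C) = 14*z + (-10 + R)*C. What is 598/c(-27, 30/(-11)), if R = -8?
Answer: -3289/1809 ≈ -1.8181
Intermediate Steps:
c(z, C) = -18*C + 14*z (c(z, C) = 14*z + (-10 - 8)*C = 14*z - 18*C = -18*C + 14*z)
598/c(-27, 30/(-11)) = 598/(-540/(-11) + 14*(-27)) = 598/(-540*(-1)/11 - 378) = 598/(-18*(-30/11) - 378) = 598/(540/11 - 378) = 598/(-3618/11) = 598*(-11/3618) = -3289/1809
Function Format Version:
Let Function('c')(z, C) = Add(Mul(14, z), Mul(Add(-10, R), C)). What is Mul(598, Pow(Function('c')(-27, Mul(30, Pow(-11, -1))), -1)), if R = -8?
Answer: Rational(-3289, 1809) ≈ -1.8181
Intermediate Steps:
Function('c')(z, C) = Add(Mul(-18, C), Mul(14, z)) (Function('c')(z, C) = Add(Mul(14, z), Mul(Add(-10, -8), C)) = Add(Mul(14, z), Mul(-18, C)) = Add(Mul(-18, C), Mul(14, z)))
Mul(598, Pow(Function('c')(-27, Mul(30, Pow(-11, -1))), -1)) = Mul(598, Pow(Add(Mul(-18, Mul(30, Pow(-11, -1))), Mul(14, -27)), -1)) = Mul(598, Pow(Add(Mul(-18, Mul(30, Rational(-1, 11))), -378), -1)) = Mul(598, Pow(Add(Mul(-18, Rational(-30, 11)), -378), -1)) = Mul(598, Pow(Add(Rational(540, 11), -378), -1)) = Mul(598, Pow(Rational(-3618, 11), -1)) = Mul(598, Rational(-11, 3618)) = Rational(-3289, 1809)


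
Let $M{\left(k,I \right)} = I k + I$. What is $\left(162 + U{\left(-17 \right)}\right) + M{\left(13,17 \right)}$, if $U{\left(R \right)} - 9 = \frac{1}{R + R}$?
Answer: $\frac{13905}{34} \approx 408.97$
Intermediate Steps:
$U{\left(R \right)} = 9 + \frac{1}{2 R}$ ($U{\left(R \right)} = 9 + \frac{1}{R + R} = 9 + \frac{1}{2 R}$)
$M{\left(k,I \right)} = I + I k$
$\left(162 + U{\left(-17 \right)}\right) + M{\left(13,17 \right)} = \left(162 + \left(9 + \frac{1}{2 \left(-17\right)}\right)\right) + 17 \left(1 + 13\right) = \left(162 + \left(9 + \frac{1}{2} \left(- \frac{1}{17}\right)\right)\right) + 17 \cdot 14 = \left(162 + \left(9 - \frac{1}{34}\right)\right) + 238 = \left(162 + \frac{305}{34}\right) + 238 = \frac{5813}{34} + 238 = \frac{13905}{34}$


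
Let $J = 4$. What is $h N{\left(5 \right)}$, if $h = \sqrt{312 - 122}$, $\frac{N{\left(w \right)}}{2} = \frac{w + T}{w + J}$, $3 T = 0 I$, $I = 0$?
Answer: $\frac{10 \sqrt{190}}{9} \approx 15.316$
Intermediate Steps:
$T = 0$ ($T = \frac{0 \cdot 0}{3} = \frac{1}{3} \cdot 0 = 0$)
$N{\left(w \right)} = \frac{2 w}{4 + w}$ ($N{\left(w \right)} = 2 \frac{w + 0}{w + 4} = 2 \frac{w}{4 + w} = \frac{2 w}{4 + w}$)
$h = \sqrt{190} \approx 13.784$
$h N{\left(5 \right)} = \sqrt{190} \cdot 2 \cdot 5 \frac{1}{4 + 5} = \sqrt{190} \cdot 2 \cdot 5 \cdot \frac{1}{9} = \sqrt{190} \cdot \frac{10}{9} = \frac{10 \sqrt{190}}{9}$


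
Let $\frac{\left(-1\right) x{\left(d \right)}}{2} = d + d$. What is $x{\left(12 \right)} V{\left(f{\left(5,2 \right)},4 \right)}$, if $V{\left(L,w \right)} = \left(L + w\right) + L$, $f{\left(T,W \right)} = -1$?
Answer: $-96$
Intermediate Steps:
$x{\left(d \right)} = - 4 d$ ($x{\left(d \right)} = - 2 \left(d + d\right) = - 2 \cdot 2 d = - 4 d$)
$V{\left(L,w \right)} = w + 2 L$
$x{\left(12 \right)} V{\left(f{\left(5,2 \right)},4 \right)} = \left(-4\right) 12 \left(4 + 2 \left(-1\right)\right) = - 48 \left(4 - 2\right) = \left(-48\right) 2 = -96$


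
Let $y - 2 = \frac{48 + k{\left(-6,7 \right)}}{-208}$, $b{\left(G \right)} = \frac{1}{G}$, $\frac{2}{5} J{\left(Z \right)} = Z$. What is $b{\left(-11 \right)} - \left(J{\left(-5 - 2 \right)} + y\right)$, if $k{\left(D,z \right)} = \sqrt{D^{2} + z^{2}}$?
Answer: $\frac{4473}{286} + \frac{\sqrt{85}}{208} \approx 15.684$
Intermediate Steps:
$J{\left(Z \right)} = \frac{5 Z}{2}$
$y = \frac{23}{13} - \frac{\sqrt{85}}{208}$ ($y = 2 + \frac{48 + \sqrt{\left(-6\right)^{2} + 7^{2}}}{-208} = 2 + \left(48 + \sqrt{36 + 49}\right) \left(- \frac{1}{208}\right) = 2 + \left(48 + \sqrt{85}\right) \left(- \frac{1}{208}\right) = 2 - \left(\frac{3}{13} + \frac{\sqrt{85}}{208}\right) = \frac{23}{13} - \frac{\sqrt{85}}{208} \approx 1.7249$)
$b{\left(-11 \right)} - \left(J{\left(-5 - 2 \right)} + y\right) = \frac{1}{-11} - \left(\frac{5 \left(-5 - 2\right)}{2} + \left(\frac{23}{13} - \frac{\sqrt{85}}{208}\right)\right) = - \frac{1}{11} - \left(\frac{5}{2} \left(-7\right) + \left(\frac{23}{13} - \frac{\sqrt{85}}{208}\right)\right) = - \frac{1}{11} - \left(- \frac{35}{2} + \left(\frac{23}{13} - \frac{\sqrt{85}}{208}\right)\right) = - \frac{1}{11} - \left(- \frac{409}{26} - \frac{\sqrt{85}}{208}\right) = - \frac{1}{11} + \left(\frac{409}{26} + \frac{\sqrt{85}}{208}\right) = \frac{4473}{286} + \frac{\sqrt{85}}{208}$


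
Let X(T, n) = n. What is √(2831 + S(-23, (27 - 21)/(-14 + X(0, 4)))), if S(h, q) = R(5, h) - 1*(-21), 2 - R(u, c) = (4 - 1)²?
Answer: √2845 ≈ 53.339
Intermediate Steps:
R(u, c) = -7 (R(u, c) = 2 - (4 - 1)² = 2 - 1*3² = 2 - 1*9 = 2 - 9 = -7)
S(h, q) = 14 (S(h, q) = -7 - 1*(-21) = -7 + 21 = 14)
√(2831 + S(-23, (27 - 21)/(-14 + X(0, 4)))) = √(2831 + 14) = √2845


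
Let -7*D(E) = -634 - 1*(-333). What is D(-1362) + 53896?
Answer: 53939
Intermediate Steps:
D(E) = 43 (D(E) = -(-634 - 1*(-333))/7 = -(-634 + 333)/7 = -⅐*(-301) = 43)
D(-1362) + 53896 = 43 + 53896 = 53939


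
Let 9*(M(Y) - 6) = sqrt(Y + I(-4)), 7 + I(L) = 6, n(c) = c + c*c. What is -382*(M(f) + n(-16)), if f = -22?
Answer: -93972 - 382*I*sqrt(23)/9 ≈ -93972.0 - 203.56*I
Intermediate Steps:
n(c) = c + c**2
I(L) = -1 (I(L) = -7 + 6 = -1)
M(Y) = 6 + sqrt(-1 + Y)/9 (M(Y) = 6 + sqrt(Y - 1)/9 = 6 + sqrt(-1 + Y)/9)
-382*(M(f) + n(-16)) = -382*((6 + sqrt(-1 - 22)/9) - 16*(1 - 16)) = -382*((6 + sqrt(-23)/9) - 16*(-15)) = -382*((6 + (I*sqrt(23))/9) + 240) = -382*((6 + I*sqrt(23)/9) + 240) = -382*(246 + I*sqrt(23)/9) = -93972 - 382*I*sqrt(23)/9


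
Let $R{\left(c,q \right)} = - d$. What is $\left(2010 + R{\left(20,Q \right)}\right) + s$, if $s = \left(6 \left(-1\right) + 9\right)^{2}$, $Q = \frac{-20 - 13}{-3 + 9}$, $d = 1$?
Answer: $2018$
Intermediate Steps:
$Q = - \frac{11}{2}$ ($Q = - \frac{33}{6} = \left(-33\right) \frac{1}{6} = - \frac{11}{2} \approx -5.5$)
$R{\left(c,q \right)} = -1$ ($R{\left(c,q \right)} = \left(-1\right) 1 = -1$)
$s = 9$ ($s = \left(-6 + 9\right)^{2} = 3^{2} = 9$)
$\left(2010 + R{\left(20,Q \right)}\right) + s = \left(2010 - 1\right) + 9 = 2009 + 9 = 2018$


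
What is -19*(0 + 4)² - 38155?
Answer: -38459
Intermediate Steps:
-19*(0 + 4)² - 38155 = -19*4² - 38155 = -19*16 - 38155 = -304 - 38155 = -38459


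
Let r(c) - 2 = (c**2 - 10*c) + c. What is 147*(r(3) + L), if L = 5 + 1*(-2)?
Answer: -1911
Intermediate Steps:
r(c) = 2 + c**2 - 9*c (r(c) = 2 + ((c**2 - 10*c) + c) = 2 + (c**2 - 9*c) = 2 + c**2 - 9*c)
L = 3 (L = 5 - 2 = 3)
147*(r(3) + L) = 147*((2 + 3**2 - 9*3) + 3) = 147*((2 + 9 - 27) + 3) = 147*(-16 + 3) = 147*(-13) = -1911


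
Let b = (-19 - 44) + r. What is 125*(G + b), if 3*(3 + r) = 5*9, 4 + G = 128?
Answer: 9125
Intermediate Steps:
G = 124 (G = -4 + 128 = 124)
r = 12 (r = -3 + (5*9)/3 = -3 + (⅓)*45 = -3 + 15 = 12)
b = -51 (b = (-19 - 44) + 12 = -63 + 12 = -51)
125*(G + b) = 125*(124 - 51) = 125*73 = 9125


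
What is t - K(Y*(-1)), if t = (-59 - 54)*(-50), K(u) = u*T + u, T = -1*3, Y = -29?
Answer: 5708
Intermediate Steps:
T = -3
K(u) = -2*u (K(u) = u*(-3) + u = -3*u + u = -2*u)
t = 5650 (t = -113*(-50) = 5650)
t - K(Y*(-1)) = 5650 - (-2)*(-29*(-1)) = 5650 - (-2)*29 = 5650 - 1*(-58) = 5650 + 58 = 5708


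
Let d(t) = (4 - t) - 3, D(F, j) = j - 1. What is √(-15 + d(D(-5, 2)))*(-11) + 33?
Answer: 33 - 11*I*√15 ≈ 33.0 - 42.603*I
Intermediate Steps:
D(F, j) = -1 + j
d(t) = 1 - t
√(-15 + d(D(-5, 2)))*(-11) + 33 = √(-15 + (1 - (-1 + 2)))*(-11) + 33 = √(-15 + (1 - 1*1))*(-11) + 33 = √(-15 + (1 - 1))*(-11) + 33 = √(-15 + 0)*(-11) + 33 = √(-15)*(-11) + 33 = (I*√15)*(-11) + 33 = -11*I*√15 + 33 = 33 - 11*I*√15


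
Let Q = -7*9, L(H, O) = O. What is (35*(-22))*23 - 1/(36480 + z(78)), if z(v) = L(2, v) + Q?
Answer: -646326451/36495 ≈ -17710.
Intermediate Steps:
Q = -63
z(v) = -63 + v (z(v) = v - 63 = -63 + v)
(35*(-22))*23 - 1/(36480 + z(78)) = (35*(-22))*23 - 1/(36480 + (-63 + 78)) = -770*23 - 1/(36480 + 15) = -17710 - 1/36495 = -646326451/36495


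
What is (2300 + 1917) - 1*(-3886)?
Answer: 8103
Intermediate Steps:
(2300 + 1917) - 1*(-3886) = 4217 + 3886 = 8103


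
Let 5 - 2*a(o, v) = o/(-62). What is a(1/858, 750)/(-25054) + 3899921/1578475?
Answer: 10394995732772753/4207496409058800 ≈ 2.4706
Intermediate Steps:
a(o, v) = 5/2 + o/124 (a(o, v) = 5/2 - o/(2*(-62)) = 5/2 - o*(-1)/(2*62) = 5/2 - (-1)*o/124 = 5/2 + o/124)
a(1/858, 750)/(-25054) + 3899921/1578475 = (5/2 + (1/124)/858)/(-25054) + 3899921/1578475 = (5/2 + (1/124)*(1/858))*(-1/25054) + 3899921*(1/1578475) = (5/2 + 1/106392)*(-1/25054) + 3899921/1578475 = (265981/106392)*(-1/25054) + 3899921/1578475 = -265981/2665545168 + 3899921/1578475 = 10394995732772753/4207496409058800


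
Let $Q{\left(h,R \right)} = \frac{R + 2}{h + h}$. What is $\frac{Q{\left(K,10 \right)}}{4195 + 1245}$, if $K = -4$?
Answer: $- \frac{3}{10880} \approx -0.00027574$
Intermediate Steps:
$Q{\left(h,R \right)} = \frac{2 + R}{2 h}$
$\frac{Q{\left(K,10 \right)}}{4195 + 1245} = \frac{\frac{1}{2} \frac{1}{-4} \left(2 + 10\right)}{4195 + 1245} = \frac{\frac{1}{2} \left(- \frac{1}{4}\right) 12}{5440} = \frac{1}{5440} \left(- \frac{3}{2}\right) = - \frac{3}{10880}$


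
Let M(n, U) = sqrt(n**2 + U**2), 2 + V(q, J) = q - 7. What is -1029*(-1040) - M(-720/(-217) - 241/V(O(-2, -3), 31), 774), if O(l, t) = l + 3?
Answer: 1070160 - sqrt(1808803560145)/1736 ≈ 1.0694e+6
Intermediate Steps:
O(l, t) = 3 + l
V(q, J) = -9 + q (V(q, J) = -2 + (q - 7) = -2 + (-7 + q) = -9 + q)
M(n, U) = sqrt(U**2 + n**2)
-1029*(-1040) - M(-720/(-217) - 241/V(O(-2, -3), 31), 774) = -1029*(-1040) - sqrt(774**2 + (-720/(-217) - 241/(-9 + (3 - 2)))**2) = 1070160 - sqrt(599076 + (-720*(-1/217) - 241/(-9 + 1))**2) = 1070160 - sqrt(599076 + (720/217 - 241/(-8))**2) = 1070160 - sqrt(599076 + (720/217 - 241*(-1/8))**2) = 1070160 - sqrt(599076 + (720/217 + 241/8)**2) = 1070160 - sqrt(599076 + (58057/1736)**2) = 1070160 - sqrt(599076 + 3370615249/3013696) = 1070160 - sqrt(1808803560145/3013696) = 1070160 - sqrt(1808803560145)/1736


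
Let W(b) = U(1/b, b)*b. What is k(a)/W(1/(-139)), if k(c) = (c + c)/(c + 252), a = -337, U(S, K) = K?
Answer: 13022354/85 ≈ 1.5320e+5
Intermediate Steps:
W(b) = b² (W(b) = b*b = b²)
k(c) = 2*c/(252 + c) (k(c) = (2*c)/(252 + c) = 2*c/(252 + c))
k(a)/W(1/(-139)) = (2*(-337)/(252 - 337))/((1/(-139))²) = (2*(-337)/(-85))/((-1/139)²) = (2*(-337)*(-1/85))/(1/19321) = (674/85)*19321 = 13022354/85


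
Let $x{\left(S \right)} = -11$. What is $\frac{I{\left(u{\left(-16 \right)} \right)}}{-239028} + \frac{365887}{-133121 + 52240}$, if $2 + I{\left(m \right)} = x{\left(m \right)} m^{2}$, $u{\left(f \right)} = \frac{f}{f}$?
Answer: $- \frac{87456186383}{19332823668} \approx -4.5237$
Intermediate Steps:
$u{\left(f \right)} = 1$
$I{\left(m \right)} = -2 - 11 m^{2}$
$\frac{I{\left(u{\left(-16 \right)} \right)}}{-239028} + \frac{365887}{-133121 + 52240} = \frac{-2 - 11 \cdot 1^{2}}{-239028} + \frac{365887}{-133121 + 52240} = \left(-2 - 11\right) \left(- \frac{1}{239028}\right) + \frac{365887}{-80881} = \left(-2 - 11\right) \left(- \frac{1}{239028}\right) + 365887 \left(- \frac{1}{80881}\right) = \left(-13\right) \left(- \frac{1}{239028}\right) - \frac{365887}{80881} = \frac{13}{239028} - \frac{365887}{80881} = - \frac{87456186383}{19332823668}$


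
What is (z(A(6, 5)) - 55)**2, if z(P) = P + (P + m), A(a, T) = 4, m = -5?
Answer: 2704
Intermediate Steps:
z(P) = -5 + 2*P (z(P) = P + (P - 5) = P + (-5 + P) = -5 + 2*P)
(z(A(6, 5)) - 55)**2 = ((-5 + 2*4) - 55)**2 = ((-5 + 8) - 55)**2 = (3 - 55)**2 = (-52)**2 = 2704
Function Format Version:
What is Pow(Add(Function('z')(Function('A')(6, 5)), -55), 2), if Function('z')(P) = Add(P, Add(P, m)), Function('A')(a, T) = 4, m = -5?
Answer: 2704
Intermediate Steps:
Function('z')(P) = Add(-5, Mul(2, P)) (Function('z')(P) = Add(P, Add(P, -5)) = Add(P, Add(-5, P)) = Add(-5, Mul(2, P)))
Pow(Add(Function('z')(Function('A')(6, 5)), -55), 2) = Pow(Add(Add(-5, Mul(2, 4)), -55), 2) = Pow(Add(Add(-5, 8), -55), 2) = Pow(Add(3, -55), 2) = Pow(-52, 2) = 2704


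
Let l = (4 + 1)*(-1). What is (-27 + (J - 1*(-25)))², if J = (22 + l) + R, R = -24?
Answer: 81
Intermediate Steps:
l = -5 (l = 5*(-1) = -5)
J = -7 (J = (22 - 5) - 24 = 17 - 24 = -7)
(-27 + (J - 1*(-25)))² = (-27 + (-7 - 1*(-25)))² = (-27 + (-7 + 25))² = (-27 + 18)² = (-9)² = 81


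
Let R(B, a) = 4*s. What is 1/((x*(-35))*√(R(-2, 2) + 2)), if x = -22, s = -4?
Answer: -I*√14/10780 ≈ -0.00034709*I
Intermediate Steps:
R(B, a) = -16 (R(B, a) = 4*(-4) = -16)
1/((x*(-35))*√(R(-2, 2) + 2)) = 1/((-22*(-35))*√(-16 + 2)) = 1/(770*√(-14)) = 1/(770*(I*√14)) = 1/(770*I*√14) = -I*√14/10780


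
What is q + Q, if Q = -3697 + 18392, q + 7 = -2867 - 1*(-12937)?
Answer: 24758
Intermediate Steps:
q = 10063 (q = -7 + (-2867 - 1*(-12937)) = -7 + (-2867 + 12937) = -7 + 10070 = 10063)
Q = 14695
q + Q = 10063 + 14695 = 24758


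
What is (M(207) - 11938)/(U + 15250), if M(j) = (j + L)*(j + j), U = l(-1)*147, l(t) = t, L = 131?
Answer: 127994/15103 ≈ 8.4747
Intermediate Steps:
U = -147 (U = -1*147 = -147)
M(j) = 2*j*(131 + j) (M(j) = (j + 131)*(j + j) = (131 + j)*(2*j) = 2*j*(131 + j))
(M(207) - 11938)/(U + 15250) = (2*207*(131 + 207) - 11938)/(-147 + 15250) = (2*207*338 - 11938)/15103 = (139932 - 11938)*(1/15103) = 127994*(1/15103) = 127994/15103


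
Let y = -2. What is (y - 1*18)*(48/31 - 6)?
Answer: 2760/31 ≈ 89.032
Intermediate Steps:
(y - 1*18)*(48/31 - 6) = (-2 - 1*18)*(48/31 - 6) = (-2 - 18)*(48*(1/31) - 6) = -20*(48/31 - 6) = -20*(-138/31) = 2760/31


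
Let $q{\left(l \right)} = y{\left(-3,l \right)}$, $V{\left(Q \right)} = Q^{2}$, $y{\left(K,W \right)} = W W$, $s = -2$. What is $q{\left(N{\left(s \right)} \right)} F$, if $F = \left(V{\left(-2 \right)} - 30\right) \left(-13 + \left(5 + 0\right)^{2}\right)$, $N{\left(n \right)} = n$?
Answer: $-1248$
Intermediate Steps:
$y{\left(K,W \right)} = W^{2}$
$F = -312$ ($F = \left(\left(-2\right)^{2} - 30\right) \left(-13 + \left(5 + 0\right)^{2}\right) = \left(4 - 30\right) \left(-13 + 5^{2}\right) = - 26 \left(-13 + 25\right) = \left(-26\right) 12 = -312$)
$q{\left(l \right)} = l^{2}$
$q{\left(N{\left(s \right)} \right)} F = \left(-2\right)^{2} \left(-312\right) = 4 \left(-312\right) = -1248$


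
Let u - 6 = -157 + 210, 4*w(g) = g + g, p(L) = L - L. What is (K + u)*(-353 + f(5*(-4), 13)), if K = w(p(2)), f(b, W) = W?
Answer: -20060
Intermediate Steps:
p(L) = 0
w(g) = g/2 (w(g) = (g + g)/4 = (2*g)/4 = g/2)
K = 0 (K = (1/2)*0 = 0)
u = 59 (u = 6 + (-157 + 210) = 6 + 53 = 59)
(K + u)*(-353 + f(5*(-4), 13)) = (0 + 59)*(-353 + 13) = 59*(-340) = -20060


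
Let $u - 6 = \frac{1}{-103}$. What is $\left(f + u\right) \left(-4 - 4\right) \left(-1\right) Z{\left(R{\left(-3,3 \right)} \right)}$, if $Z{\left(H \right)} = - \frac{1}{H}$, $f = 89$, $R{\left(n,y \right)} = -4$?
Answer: $\frac{19568}{103} \approx 189.98$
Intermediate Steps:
$u = \frac{617}{103}$ ($u = 6 + \frac{1}{-103} = 6 - \frac{1}{103} = \frac{617}{103} \approx 5.9903$)
$\left(f + u\right) \left(-4 - 4\right) \left(-1\right) Z{\left(R{\left(-3,3 \right)} \right)} = \left(89 + \frac{617}{103}\right) \left(-4 - 4\right) \left(-1\right) \left(- \frac{1}{-4}\right) = \frac{9784 \left(-4 - 4\right) \left(-1\right) \left(\left(-1\right) \left(- \frac{1}{4}\right)\right)}{103} = \frac{9784 \left(-8\right) \left(-1\right) \frac{1}{4}}{103} = \frac{9784 \cdot 8 \cdot \frac{1}{4}}{103} = \frac{9784}{103} \cdot 2 = \frac{19568}{103}$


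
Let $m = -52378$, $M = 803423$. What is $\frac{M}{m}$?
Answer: $- \frac{803423}{52378} \approx -15.339$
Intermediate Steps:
$\frac{M}{m} = \frac{803423}{-52378} = 803423 \left(- \frac{1}{52378}\right) = - \frac{803423}{52378}$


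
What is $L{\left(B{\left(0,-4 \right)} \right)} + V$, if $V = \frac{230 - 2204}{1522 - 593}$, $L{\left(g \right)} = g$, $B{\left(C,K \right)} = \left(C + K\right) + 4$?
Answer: $- \frac{1974}{929} \approx -2.1249$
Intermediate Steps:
$B{\left(C,K \right)} = 4 + C + K$
$V = - \frac{1974}{929} \approx -2.1249$
$L{\left(B{\left(0,-4 \right)} \right)} + V = \left(4 + 0 - 4\right) - \frac{1974}{929} = 0 - \frac{1974}{929} = - \frac{1974}{929}$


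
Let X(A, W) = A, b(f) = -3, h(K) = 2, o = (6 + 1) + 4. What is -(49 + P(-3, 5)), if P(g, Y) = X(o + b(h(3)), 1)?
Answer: -57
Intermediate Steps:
o = 11 (o = 7 + 4 = 11)
P(g, Y) = 8 (P(g, Y) = 11 - 3 = 8)
-(49 + P(-3, 5)) = -(49 + 8) = -1*57 = -57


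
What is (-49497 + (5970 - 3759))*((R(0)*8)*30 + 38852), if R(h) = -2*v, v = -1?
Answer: -1859852952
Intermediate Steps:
R(h) = 2 (R(h) = -2*(-1) = 2)
(-49497 + (5970 - 3759))*((R(0)*8)*30 + 38852) = (-49497 + (5970 - 3759))*((2*8)*30 + 38852) = (-49497 + 2211)*(16*30 + 38852) = -47286*(480 + 38852) = -47286*39332 = -1859852952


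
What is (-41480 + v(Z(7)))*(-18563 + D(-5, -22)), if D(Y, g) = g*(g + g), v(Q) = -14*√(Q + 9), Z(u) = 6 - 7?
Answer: 729840600 + 492660*√2 ≈ 7.3054e+8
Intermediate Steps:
Z(u) = -1
v(Q) = -14*√(9 + Q)
D(Y, g) = 2*g² (D(Y, g) = g*(2*g) = 2*g²)
(-41480 + v(Z(7)))*(-18563 + D(-5, -22)) = (-41480 - 14*√(9 - 1))*(-18563 + 2*(-22)²) = (-41480 - 28*√2)*(-18563 + 2*484) = (-41480 - 28*√2)*(-18563 + 968) = (-41480 - 28*√2)*(-17595) = 729840600 + 492660*√2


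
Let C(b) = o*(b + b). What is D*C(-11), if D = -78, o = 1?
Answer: 1716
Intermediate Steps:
C(b) = 2*b (C(b) = 1*(b + b) = 1*(2*b) = 2*b)
D*C(-11) = -156*(-11) = -78*(-22) = 1716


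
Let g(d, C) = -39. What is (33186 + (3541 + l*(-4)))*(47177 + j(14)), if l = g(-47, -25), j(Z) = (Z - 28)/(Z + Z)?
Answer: 3480021699/2 ≈ 1.7400e+9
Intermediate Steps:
j(Z) = (-28 + Z)/(2*Z) (j(Z) = (-28 + Z)/((2*Z)) = (-28 + Z)*(1/(2*Z)) = (-28 + Z)/(2*Z))
l = -39
(33186 + (3541 + l*(-4)))*(47177 + j(14)) = (33186 + (3541 - 39*(-4)))*(47177 + (½)*(-28 + 14)/14) = (33186 + (3541 + 156))*(47177 + (½)*(1/14)*(-14)) = (33186 + 3697)*(47177 - ½) = 36883*(94353/2) = 3480021699/2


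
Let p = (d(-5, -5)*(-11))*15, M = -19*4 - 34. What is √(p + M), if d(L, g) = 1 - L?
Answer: 10*I*√11 ≈ 33.166*I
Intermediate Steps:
M = -110 (M = -76 - 34 = -110)
p = -990 (p = ((1 - 1*(-5))*(-11))*15 = ((1 + 5)*(-11))*15 = (6*(-11))*15 = -66*15 = -990)
√(p + M) = √(-990 - 110) = √(-1100) = 10*I*√11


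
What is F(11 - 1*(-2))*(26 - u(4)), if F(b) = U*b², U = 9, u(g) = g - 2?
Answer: 36504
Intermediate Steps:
u(g) = -2 + g
F(b) = 9*b²
F(11 - 1*(-2))*(26 - u(4)) = (9*(11 - 1*(-2))²)*(26 - (-2 + 4)) = (9*(11 + 2)²)*(26 - 1*2) = (9*13²)*(26 - 2) = (9*169)*24 = 1521*24 = 36504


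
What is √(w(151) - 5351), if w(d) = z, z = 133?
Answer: I*√5218 ≈ 72.236*I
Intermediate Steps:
w(d) = 133
√(w(151) - 5351) = √(133 - 5351) = √(-5218) = I*√5218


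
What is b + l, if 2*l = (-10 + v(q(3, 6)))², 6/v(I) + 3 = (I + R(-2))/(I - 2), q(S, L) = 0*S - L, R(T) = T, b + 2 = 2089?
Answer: 4343/2 ≈ 2171.5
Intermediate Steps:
b = 2087 (b = -2 + 2089 = 2087)
q(S, L) = -L (q(S, L) = 0 - L = -L)
v(I) = -3 (v(I) = 6/(-3 + (I - 2)/(I - 2)) = 6/(-3 + (-2 + I)/(-2 + I)) = 6/(-3 + 1) = 6/(-2) = 6*(-½) = -3)
l = 169/2 (l = (-10 - 3)²/2 = (½)*(-13)² = (½)*169 = 169/2 ≈ 84.500)
b + l = 2087 + 169/2 = 4343/2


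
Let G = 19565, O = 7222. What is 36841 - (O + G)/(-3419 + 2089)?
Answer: 49025317/1330 ≈ 36861.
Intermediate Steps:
36841 - (O + G)/(-3419 + 2089) = 36841 - (7222 + 19565)/(-3419 + 2089) = 36841 - 26787/(-1330) = 36841 - 26787*(-1)/1330 = 36841 - 1*(-26787/1330) = 36841 + 26787/1330 = 49025317/1330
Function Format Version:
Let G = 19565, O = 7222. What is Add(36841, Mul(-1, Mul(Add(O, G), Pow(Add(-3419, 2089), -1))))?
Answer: Rational(49025317, 1330) ≈ 36861.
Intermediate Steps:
Add(36841, Mul(-1, Mul(Add(O, G), Pow(Add(-3419, 2089), -1)))) = Add(36841, Mul(-1, Mul(Add(7222, 19565), Pow(Add(-3419, 2089), -1)))) = Add(36841, Mul(-1, Mul(26787, Pow(-1330, -1)))) = Add(36841, Mul(-1, Mul(26787, Rational(-1, 1330)))) = Add(36841, Mul(-1, Rational(-26787, 1330))) = Add(36841, Rational(26787, 1330)) = Rational(49025317, 1330)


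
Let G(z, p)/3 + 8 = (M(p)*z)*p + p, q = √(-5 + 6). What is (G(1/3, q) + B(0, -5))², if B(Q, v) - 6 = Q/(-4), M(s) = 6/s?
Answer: 81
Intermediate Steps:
B(Q, v) = 6 - Q/4 (B(Q, v) = 6 + Q/(-4) = 6 + Q*(-¼) = 6 - Q/4)
q = 1 (q = √1 = 1)
G(z, p) = -24 + 3*p + 18*z (G(z, p) = -24 + 3*(((6/p)*z)*p + p) = -24 + 3*((6*z/p)*p + p) = -24 + 3*(6*z + p) = -24 + 3*(p + 6*z) = -24 + (3*p + 18*z) = -24 + 3*p + 18*z)
(G(1/3, q) + B(0, -5))² = ((-24 + 3*1 + 18/3) + (6 - ¼*0))² = ((-24 + 3 + 18*(⅓)) + (6 + 0))² = ((-24 + 3 + 6) + 6)² = (-15 + 6)² = (-9)² = 81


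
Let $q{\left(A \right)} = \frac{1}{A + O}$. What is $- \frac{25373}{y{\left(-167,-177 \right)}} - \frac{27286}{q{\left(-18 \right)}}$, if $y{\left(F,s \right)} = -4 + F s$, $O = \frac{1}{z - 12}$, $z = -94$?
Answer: $\frac{769743468516}{1566415} \approx 4.914 \cdot 10^{5}$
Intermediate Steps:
$O = - \frac{1}{106}$ ($O = \frac{1}{-94 - 12} = \frac{1}{-106} = - \frac{1}{106} \approx -0.009434$)
$q{\left(A \right)} = \frac{1}{- \frac{1}{106} + A}$ ($q{\left(A \right)} = \frac{1}{A - \frac{1}{106}} = \frac{1}{- \frac{1}{106} + A}$)
$- \frac{25373}{y{\left(-167,-177 \right)}} - \frac{27286}{q{\left(-18 \right)}} = - \frac{25373}{-4 - -29559} - \frac{27286}{106 \frac{1}{-1 + 106 \left(-18\right)}} = - \frac{25373}{-4 + 29559} - \frac{27286}{106 \frac{1}{-1 - 1908}} = - \frac{25373}{29555} - \frac{27286}{106 \frac{1}{-1909}} = \left(-25373\right) \frac{1}{29555} - \frac{27286}{106 \left(- \frac{1}{1909}\right)} = - \frac{25373}{29555} - \frac{27286}{- \frac{106}{1909}} = - \frac{25373}{29555} - - \frac{26044487}{53} = - \frac{25373}{29555} + \frac{26044487}{53} = \frac{769743468516}{1566415}$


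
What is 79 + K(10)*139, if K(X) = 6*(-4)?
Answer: -3257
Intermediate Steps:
K(X) = -24
79 + K(10)*139 = 79 - 24*139 = 79 - 3336 = -3257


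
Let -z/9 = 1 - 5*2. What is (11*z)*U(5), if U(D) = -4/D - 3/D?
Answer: -6237/5 ≈ -1247.4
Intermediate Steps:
U(D) = -7/D
z = 81 (z = -9*(1 - 5*2) = -9*(1 - 10) = -9*(-9) = 81)
(11*z)*U(5) = (11*81)*(-7/5) = 891*(-7*⅕) = 891*(-7/5) = -6237/5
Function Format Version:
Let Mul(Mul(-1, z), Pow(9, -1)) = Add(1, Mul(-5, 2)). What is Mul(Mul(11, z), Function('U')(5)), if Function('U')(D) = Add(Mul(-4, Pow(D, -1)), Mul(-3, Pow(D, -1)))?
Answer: Rational(-6237, 5) ≈ -1247.4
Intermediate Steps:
Function('U')(D) = Mul(-7, Pow(D, -1))
z = 81 (z = Mul(-9, Add(1, Mul(-5, 2))) = Mul(-9, Add(1, -10)) = Mul(-9, -9) = 81)
Mul(Mul(11, z), Function('U')(5)) = Mul(Mul(11, 81), Mul(-7, Pow(5, -1))) = Mul(891, Mul(-7, Rational(1, 5))) = Mul(891, Rational(-7, 5)) = Rational(-6237, 5)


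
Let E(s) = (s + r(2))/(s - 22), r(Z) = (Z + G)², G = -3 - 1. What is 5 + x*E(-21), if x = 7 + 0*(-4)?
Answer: 334/43 ≈ 7.7674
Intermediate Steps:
G = -4
r(Z) = (-4 + Z)² (r(Z) = (Z - 4)² = (-4 + Z)²)
x = 7 (x = 7 + 0 = 7)
E(s) = (4 + s)/(-22 + s) (E(s) = (s + (-4 + 2)²)/(s - 22) = (s + (-2)²)/(-22 + s) = (s + 4)/(-22 + s) = (4 + s)/(-22 + s))
5 + x*E(-21) = 5 + 7*((4 - 21)/(-22 - 21)) = 5 + 7*(-17/(-43)) = 5 + 7*(-1/43*(-17)) = 5 + 7*(17/43) = 5 + 119/43 = 334/43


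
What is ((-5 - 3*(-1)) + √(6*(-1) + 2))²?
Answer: -8*I ≈ -8.0*I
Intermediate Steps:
((-5 - 3*(-1)) + √(6*(-1) + 2))² = ((-5 + 3) + √(-6 + 2))² = (-2 + √(-4))² = (-2 + 2*I)²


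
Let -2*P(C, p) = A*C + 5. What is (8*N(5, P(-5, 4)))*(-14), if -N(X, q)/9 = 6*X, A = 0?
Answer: 30240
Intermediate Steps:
P(C, p) = -5/2 (P(C, p) = -(0*C + 5)/2 = -(0 + 5)/2 = -½*5 = -5/2)
N(X, q) = -54*X
(8*N(5, P(-5, 4)))*(-14) = (8*(-54*5))*(-14) = (8*(-270))*(-14) = -2160*(-14) = 30240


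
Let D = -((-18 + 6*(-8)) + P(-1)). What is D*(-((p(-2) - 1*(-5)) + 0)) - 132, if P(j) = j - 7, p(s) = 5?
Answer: -872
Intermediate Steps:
P(j) = -7 + j
D = 74 (D = -((-18 + 6*(-8)) + (-7 - 1)) = -((-18 - 48) - 8) = -(-66 - 8) = -1*(-74) = 74)
D*(-((p(-2) - 1*(-5)) + 0)) - 132 = 74*(-((5 - 1*(-5)) + 0)) - 132 = 74*(-((5 + 5) + 0)) - 132 = 74*(-(10 + 0)) - 132 = 74*(-1*10) - 132 = 74*(-10) - 132 = -740 - 132 = -872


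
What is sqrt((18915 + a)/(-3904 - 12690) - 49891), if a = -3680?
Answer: I*sqrt(13738280278466)/16594 ≈ 223.36*I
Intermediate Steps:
sqrt((18915 + a)/(-3904 - 12690) - 49891) = sqrt((18915 - 3680)/(-3904 - 12690) - 49891) = sqrt(15235/(-16594) - 49891) = sqrt(15235*(-1/16594) - 49891) = sqrt(-15235/16594 - 49891) = sqrt(-827906489/16594) = I*sqrt(13738280278466)/16594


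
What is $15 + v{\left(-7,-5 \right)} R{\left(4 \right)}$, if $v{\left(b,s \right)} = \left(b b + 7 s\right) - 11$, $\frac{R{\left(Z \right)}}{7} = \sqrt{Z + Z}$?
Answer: $15 + 42 \sqrt{2} \approx 74.397$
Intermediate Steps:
$R{\left(Z \right)} = 7 \sqrt{2} \sqrt{Z}$ ($R{\left(Z \right)} = 7 \sqrt{Z + Z} = 7 \sqrt{2 Z} = 7 \sqrt{2} \sqrt{Z}$)
$v{\left(b,s \right)} = -11 + b^{2} + 7 s$ ($v{\left(b,s \right)} = \left(b^{2} + 7 s\right) - 11 = -11 + b^{2} + 7 s$)
$15 + v{\left(-7,-5 \right)} R{\left(4 \right)} = 15 + \left(-11 + \left(-7\right)^{2} + 7 \left(-5\right)\right) 7 \sqrt{2} \sqrt{4} = 15 + \left(-11 + 49 - 35\right) 7 \sqrt{2} \cdot 2 = 15 + 3 \cdot 14 \sqrt{2} = 15 + 42 \sqrt{2}$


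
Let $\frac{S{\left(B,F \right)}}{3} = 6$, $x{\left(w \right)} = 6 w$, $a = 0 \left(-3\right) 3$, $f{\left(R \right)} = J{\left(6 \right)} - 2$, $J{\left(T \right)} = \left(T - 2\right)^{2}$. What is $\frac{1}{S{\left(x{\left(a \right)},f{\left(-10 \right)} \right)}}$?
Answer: $\frac{1}{18} \approx 0.055556$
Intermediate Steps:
$J{\left(T \right)} = \left(-2 + T\right)^{2}$
$f{\left(R \right)} = 14$ ($f{\left(R \right)} = \left(-2 + 6\right)^{2} - 2 = 4^{2} - 2 = 16 - 2 = 14$)
$a = 0$ ($a = 0 \cdot 3 = 0$)
$S{\left(B,F \right)} = 18$ ($S{\left(B,F \right)} = 3 \cdot 6 = 18$)
$\frac{1}{S{\left(x{\left(a \right)},f{\left(-10 \right)} \right)}} = \frac{1}{18}$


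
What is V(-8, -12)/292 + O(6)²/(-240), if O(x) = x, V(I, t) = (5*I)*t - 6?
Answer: 2151/1460 ≈ 1.4733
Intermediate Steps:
V(I, t) = -6 + 5*I*t (V(I, t) = 5*I*t - 6 = -6 + 5*I*t)
V(-8, -12)/292 + O(6)²/(-240) = (-6 + 5*(-8)*(-12))/292 + 6²/(-240) = (-6 + 480)*(1/292) + 36*(-1/240) = 474*(1/292) - 3/20 = 237/146 - 3/20 = 2151/1460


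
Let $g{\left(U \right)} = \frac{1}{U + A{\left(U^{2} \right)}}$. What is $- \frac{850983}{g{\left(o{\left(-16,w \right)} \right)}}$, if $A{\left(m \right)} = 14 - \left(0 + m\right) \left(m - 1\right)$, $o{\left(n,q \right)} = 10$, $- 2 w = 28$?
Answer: $8404308108$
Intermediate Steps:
$w = -14$ ($w = \left(- \frac{1}{2}\right) 28 = -14$)
$A{\left(m \right)} = 14 - m \left(-1 + m\right)$
$g{\left(U \right)} = \frac{1}{14 + U + U^{2} - U^{4}}$ ($g{\left(U \right)} = \frac{1}{U + \left(14 + U^{2} - \left(U^{2}\right)^{2}\right)} = \frac{1}{U + \left(14 + U^{2} - U^{4}\right)} = \frac{1}{14 + U + U^{2} - U^{4}}$)
$- \frac{850983}{g{\left(o{\left(-16,w \right)} \right)}} = - \frac{850983}{\frac{1}{14 + 10 + 10^{2} - 10^{4}}} = - \frac{850983}{\frac{1}{14 + 10 + 100 - 10000}} = - \frac{850983}{\frac{1}{-9876}} = - \frac{850983}{- \frac{1}{9876}} = \left(-850983\right) \left(-9876\right) = 8404308108$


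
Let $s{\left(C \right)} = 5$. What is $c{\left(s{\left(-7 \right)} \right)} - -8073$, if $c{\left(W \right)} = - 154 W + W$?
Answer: $7308$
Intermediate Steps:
$c{\left(W \right)} = - 153 W$
$c{\left(s{\left(-7 \right)} \right)} - -8073 = \left(-153\right) 5 - -8073 = -765 + 8073 = 7308$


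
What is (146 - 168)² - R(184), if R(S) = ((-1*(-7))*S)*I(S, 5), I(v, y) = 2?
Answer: -2092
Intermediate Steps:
R(S) = 14*S (R(S) = ((-1*(-7))*S)*2 = (7*S)*2 = 14*S)
(146 - 168)² - R(184) = (146 - 168)² - 14*184 = (-22)² - 1*2576 = 484 - 2576 = -2092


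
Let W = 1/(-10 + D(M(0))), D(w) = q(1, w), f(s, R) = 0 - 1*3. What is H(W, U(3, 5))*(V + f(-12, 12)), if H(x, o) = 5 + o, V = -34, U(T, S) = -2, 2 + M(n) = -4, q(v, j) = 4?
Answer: -111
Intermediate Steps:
M(n) = -6 (M(n) = -2 - 4 = -6)
f(s, R) = -3 (f(s, R) = 0 - 3 = -3)
D(w) = 4
W = -⅙ (W = 1/(-10 + 4) = 1/(-6) = -⅙ ≈ -0.16667)
H(W, U(3, 5))*(V + f(-12, 12)) = (5 - 2)*(-34 - 3) = 3*(-37) = -111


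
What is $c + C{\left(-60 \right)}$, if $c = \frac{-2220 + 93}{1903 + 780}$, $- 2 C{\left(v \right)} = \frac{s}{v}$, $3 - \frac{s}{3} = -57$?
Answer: $\frac{3795}{5366} \approx 0.70723$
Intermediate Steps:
$s = 180$ ($s = 9 - -171 = 9 + 171 = 180$)
$C{\left(v \right)} = - \frac{90}{v}$ ($C{\left(v \right)} = - \frac{180 \frac{1}{v}}{2} = - \frac{90}{v}$)
$c = - \frac{2127}{2683} \approx -0.79277$
$c + C{\left(-60 \right)} = - \frac{2127}{2683} - \frac{90}{-60} = - \frac{2127}{2683} - - \frac{3}{2} = - \frac{2127}{2683} + \frac{3}{2} = \frac{3795}{5366}$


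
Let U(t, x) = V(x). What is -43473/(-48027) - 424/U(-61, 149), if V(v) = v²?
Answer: 314926875/355415809 ≈ 0.88608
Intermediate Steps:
U(t, x) = x²
-43473/(-48027) - 424/U(-61, 149) = -43473/(-48027) - 424/(149²) = -43473*(-1/48027) - 424/22201 = 14491/16009 - 424*1/22201 = 14491/16009 - 424/22201 = 314926875/355415809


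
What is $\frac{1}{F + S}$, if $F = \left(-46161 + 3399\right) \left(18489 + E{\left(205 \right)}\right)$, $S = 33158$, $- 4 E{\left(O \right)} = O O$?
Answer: $- \frac{2}{682650395} \approx -2.9298 \cdot 10^{-9}$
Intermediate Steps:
$E{\left(O \right)} = - \frac{O^{2}}{4}$ ($E{\left(O \right)} = - \frac{O O}{4} = - \frac{O^{2}}{4}$)
$F = - \frac{682716711}{2}$ ($F = \left(-46161 + 3399\right) \left(18489 - \frac{205^{2}}{4}\right) = - 42762 \left(18489 - \frac{42025}{4}\right) = \left(-42762\right) \frac{31931}{4} = - \frac{682716711}{2} \approx -3.4136 \cdot 10^{8}$)
$\frac{1}{F + S} = \frac{1}{- \frac{682716711}{2} + 33158} = \frac{1}{- \frac{682650395}{2}} = - \frac{2}{682650395}$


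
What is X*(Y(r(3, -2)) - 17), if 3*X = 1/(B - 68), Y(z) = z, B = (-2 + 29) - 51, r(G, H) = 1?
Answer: 4/69 ≈ 0.057971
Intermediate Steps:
B = -24 (B = 27 - 51 = -24)
X = -1/276 (X = 1/(3*(-24 - 68)) = (⅓)/(-92) = (⅓)*(-1/92) = -1/276 ≈ -0.0036232)
X*(Y(r(3, -2)) - 17) = -(1 - 17)/276 = -1/276*(-16) = 4/69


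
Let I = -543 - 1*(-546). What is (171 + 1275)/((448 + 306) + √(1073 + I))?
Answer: 272571/141860 - 723*√269/141860 ≈ 1.8378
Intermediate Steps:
I = 3 (I = -543 + 546 = 3)
(171 + 1275)/((448 + 306) + √(1073 + I)) = (171 + 1275)/((448 + 306) + √(1073 + 3)) = 1446/(754 + √1076) = 1446/(754 + 2*√269)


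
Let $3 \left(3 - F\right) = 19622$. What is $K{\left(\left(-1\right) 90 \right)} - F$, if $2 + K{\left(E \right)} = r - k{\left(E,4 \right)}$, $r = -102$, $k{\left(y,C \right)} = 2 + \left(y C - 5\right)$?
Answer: $\frac{20390}{3} \approx 6796.7$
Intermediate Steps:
$F = - \frac{19613}{3}$ ($F = 3 - \frac{19622}{3} = - \frac{19613}{3} \approx -6537.7$)
$k{\left(y,C \right)} = -3 + C y$ ($k{\left(y,C \right)} = 2 + \left(C y - 5\right) = 2 + \left(-5 + C y\right) = -3 + C y$)
$K{\left(E \right)} = -101 - 4 E$ ($K{\left(E \right)} = -2 - \left(99 + 4 E\right) = -101 - 4 E$)
$K{\left(\left(-1\right) 90 \right)} - F = \left(-101 - 4 \left(\left(-1\right) 90\right)\right) - - \frac{19613}{3} = \left(-101 - -360\right) + \frac{19613}{3} = \left(-101 + 360\right) + \frac{19613}{3} = 259 + \frac{19613}{3} = \frac{20390}{3}$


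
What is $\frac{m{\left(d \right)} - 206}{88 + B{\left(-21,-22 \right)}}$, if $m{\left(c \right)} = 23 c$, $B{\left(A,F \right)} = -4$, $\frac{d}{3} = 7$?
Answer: $\frac{277}{84} \approx 3.2976$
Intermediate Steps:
$d = 21$ ($d = 3 \cdot 7 = 21$)
$\frac{m{\left(d \right)} - 206}{88 + B{\left(-21,-22 \right)}} = \frac{23 \cdot 21 - 206}{88 - 4} = \frac{483 - 206}{84} = 277 \cdot \frac{1}{84} = \frac{277}{84}$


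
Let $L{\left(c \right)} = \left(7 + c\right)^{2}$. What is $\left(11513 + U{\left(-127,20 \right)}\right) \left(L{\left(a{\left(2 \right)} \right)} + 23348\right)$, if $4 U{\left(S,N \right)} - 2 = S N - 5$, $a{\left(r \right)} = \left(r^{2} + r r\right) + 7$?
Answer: $259226622$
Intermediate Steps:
$a{\left(r \right)} = 7 + 2 r^{2}$ ($a{\left(r \right)} = \left(r^{2} + r^{2}\right) + 7 = 2 r^{2} + 7 = 7 + 2 r^{2}$)
$U{\left(S,N \right)} = - \frac{3}{4} + \frac{N S}{4}$ ($U{\left(S,N \right)} = \frac{1}{2} + \frac{S N - 5}{4} = \frac{1}{2} + \frac{N S - 5}{4} = \frac{1}{2} + \frac{-5 + N S}{4} = \frac{1}{2} + \left(- \frac{5}{4} + \frac{N S}{4}\right) = - \frac{3}{4} + \frac{N S}{4}$)
$\left(11513 + U{\left(-127,20 \right)}\right) \left(L{\left(a{\left(2 \right)} \right)} + 23348\right) = \left(11513 + \left(- \frac{3}{4} + \frac{1}{4} \cdot 20 \left(-127\right)\right)\right) \left(\left(7 + \left(7 + 2 \cdot 2^{2}\right)\right)^{2} + 23348\right) = \left(11513 - \frac{2543}{4}\right) \left(\left(7 + \left(7 + 2 \cdot 4\right)\right)^{2} + 23348\right) = \left(11513 - \frac{2543}{4}\right) \left(\left(7 + \left(7 + 8\right)\right)^{2} + 23348\right) = \frac{43509 \left(\left(7 + 15\right)^{2} + 23348\right)}{4} = \frac{43509 \left(22^{2} + 23348\right)}{4} = \frac{43509 \left(484 + 23348\right)}{4} = \frac{43509}{4} \cdot 23832 = 259226622$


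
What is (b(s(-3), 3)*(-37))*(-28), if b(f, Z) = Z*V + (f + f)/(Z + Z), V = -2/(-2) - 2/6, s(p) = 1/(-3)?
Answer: 17612/9 ≈ 1956.9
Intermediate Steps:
s(p) = -⅓
V = ⅔ (V = -2*(-½) - 2*⅙ = 1 - ⅓ = ⅔ ≈ 0.66667)
b(f, Z) = 2*Z/3 + f/Z (b(f, Z) = Z*(⅔) + (f + f)/(Z + Z) = 2*Z/3 + (2*f)/((2*Z)) = 2*Z/3 + (2*f)*(1/(2*Z)) = 2*Z/3 + f/Z)
(b(s(-3), 3)*(-37))*(-28) = (((⅔)*3 - ⅓/3)*(-37))*(-28) = ((2 - ⅓*⅓)*(-37))*(-28) = ((2 - ⅑)*(-37))*(-28) = ((17/9)*(-37))*(-28) = -629/9*(-28) = 17612/9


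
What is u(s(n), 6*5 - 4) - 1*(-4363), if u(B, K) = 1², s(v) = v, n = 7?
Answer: 4364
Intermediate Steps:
u(B, K) = 1
u(s(n), 6*5 - 4) - 1*(-4363) = 1 - 1*(-4363) = 1 + 4363 = 4364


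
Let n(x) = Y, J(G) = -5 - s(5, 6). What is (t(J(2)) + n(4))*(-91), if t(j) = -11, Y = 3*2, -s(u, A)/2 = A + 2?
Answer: 455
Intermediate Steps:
s(u, A) = -4 - 2*A (s(u, A) = -2*(A + 2) = -2*(2 + A) = -4 - 2*A)
Y = 6
J(G) = 11 (J(G) = -5 - (-4 - 2*6) = -5 - (-4 - 12) = -5 - 1*(-16) = -5 + 16 = 11)
n(x) = 6
(t(J(2)) + n(4))*(-91) = (-11 + 6)*(-91) = -5*(-91) = 455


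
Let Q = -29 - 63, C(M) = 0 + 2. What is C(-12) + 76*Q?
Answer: -6990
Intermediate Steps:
C(M) = 2
Q = -92
C(-12) + 76*Q = 2 + 76*(-92) = 2 - 6992 = -6990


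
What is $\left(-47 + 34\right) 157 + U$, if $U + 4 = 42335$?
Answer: $40290$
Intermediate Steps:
$U = 42331$ ($U = -4 + 42335 = 42331$)
$\left(-47 + 34\right) 157 + U = \left(-47 + 34\right) 157 + 42331 = \left(-13\right) 157 + 42331 = -2041 + 42331 = 40290$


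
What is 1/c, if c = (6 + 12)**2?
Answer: 1/324 ≈ 0.0030864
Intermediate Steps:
c = 324 (c = 18**2 = 324)
1/c = 1/324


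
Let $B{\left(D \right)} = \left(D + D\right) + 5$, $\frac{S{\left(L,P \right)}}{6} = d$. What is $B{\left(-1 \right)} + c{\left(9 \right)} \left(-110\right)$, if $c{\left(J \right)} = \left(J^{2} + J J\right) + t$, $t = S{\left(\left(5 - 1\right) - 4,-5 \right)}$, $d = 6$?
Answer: $-21777$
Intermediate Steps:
$S{\left(L,P \right)} = 36$ ($S{\left(L,P \right)} = 6 \cdot 6 = 36$)
$t = 36$
$B{\left(D \right)} = 5 + 2 D$ ($B{\left(D \right)} = 2 D + 5 = 5 + 2 D$)
$c{\left(J \right)} = 36 + 2 J^{2}$ ($c{\left(J \right)} = \left(J^{2} + J J\right) + 36 = \left(J^{2} + J^{2}\right) + 36 = 2 J^{2} + 36 = 36 + 2 J^{2}$)
$B{\left(-1 \right)} + c{\left(9 \right)} \left(-110\right) = \left(5 + 2 \left(-1\right)\right) + \left(36 + 2 \cdot 9^{2}\right) \left(-110\right) = \left(5 - 2\right) + \left(36 + 2 \cdot 81\right) \left(-110\right) = 3 + \left(36 + 162\right) \left(-110\right) = 3 + 198 \left(-110\right) = 3 - 21780 = -21777$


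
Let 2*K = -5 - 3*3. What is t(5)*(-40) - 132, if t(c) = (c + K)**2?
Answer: -292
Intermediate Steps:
K = -7 (K = (-5 - 3*3)/2 = (-5 - 9)/2 = (1/2)*(-14) = -7)
t(c) = (-7 + c)**2 (t(c) = (c - 7)**2 = (-7 + c)**2)
t(5)*(-40) - 132 = (-7 + 5)**2*(-40) - 132 = (-2)**2*(-40) - 132 = 4*(-40) - 132 = -160 - 132 = -292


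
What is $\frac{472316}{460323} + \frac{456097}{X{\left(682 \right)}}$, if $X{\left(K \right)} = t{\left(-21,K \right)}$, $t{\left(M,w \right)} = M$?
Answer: $- \frac{69980673565}{3222261} \approx -21718.0$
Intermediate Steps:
$X{\left(K \right)} = -21$
$\frac{472316}{460323} + \frac{456097}{X{\left(682 \right)}} = \frac{472316}{460323} + \frac{456097}{-21} = 472316 \cdot \frac{1}{460323} + 456097 \left(- \frac{1}{21}\right) = \frac{472316}{460323} - \frac{456097}{21} = - \frac{69980673565}{3222261}$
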